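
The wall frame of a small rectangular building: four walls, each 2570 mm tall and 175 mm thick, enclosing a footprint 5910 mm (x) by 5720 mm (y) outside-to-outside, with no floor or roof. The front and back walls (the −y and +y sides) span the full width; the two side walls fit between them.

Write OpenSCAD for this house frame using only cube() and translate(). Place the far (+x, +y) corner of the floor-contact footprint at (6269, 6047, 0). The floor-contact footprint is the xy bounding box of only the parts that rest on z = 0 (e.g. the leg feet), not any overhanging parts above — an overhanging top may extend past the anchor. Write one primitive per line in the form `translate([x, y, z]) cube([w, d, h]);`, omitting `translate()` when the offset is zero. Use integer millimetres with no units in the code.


translate([359, 327, 0]) cube([5910, 175, 2570]);
translate([359, 5872, 0]) cube([5910, 175, 2570]);
translate([359, 502, 0]) cube([175, 5370, 2570]);
translate([6094, 502, 0]) cube([175, 5370, 2570]);


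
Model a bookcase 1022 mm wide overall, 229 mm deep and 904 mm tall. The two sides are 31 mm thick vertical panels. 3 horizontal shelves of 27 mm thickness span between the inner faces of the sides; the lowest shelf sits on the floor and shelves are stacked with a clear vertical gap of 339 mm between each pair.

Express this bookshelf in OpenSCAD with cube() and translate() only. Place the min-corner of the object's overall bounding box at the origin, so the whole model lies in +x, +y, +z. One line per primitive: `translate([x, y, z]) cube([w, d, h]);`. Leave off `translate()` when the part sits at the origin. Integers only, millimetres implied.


cube([31, 229, 904]);
translate([991, 0, 0]) cube([31, 229, 904]);
translate([31, 0, 0]) cube([960, 229, 27]);
translate([31, 0, 366]) cube([960, 229, 27]);
translate([31, 0, 732]) cube([960, 229, 27]);


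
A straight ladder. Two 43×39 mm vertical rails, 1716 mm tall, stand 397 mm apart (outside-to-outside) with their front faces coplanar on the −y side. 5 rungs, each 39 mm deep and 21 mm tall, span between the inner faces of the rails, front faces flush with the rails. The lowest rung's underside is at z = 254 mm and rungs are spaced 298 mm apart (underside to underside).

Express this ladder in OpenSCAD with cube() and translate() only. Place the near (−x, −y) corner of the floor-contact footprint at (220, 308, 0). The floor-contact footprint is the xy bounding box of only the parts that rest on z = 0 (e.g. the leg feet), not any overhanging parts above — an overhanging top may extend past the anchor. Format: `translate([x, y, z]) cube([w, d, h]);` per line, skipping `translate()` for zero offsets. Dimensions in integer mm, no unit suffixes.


translate([220, 308, 0]) cube([43, 39, 1716]);
translate([574, 308, 0]) cube([43, 39, 1716]);
translate([263, 308, 254]) cube([311, 39, 21]);
translate([263, 308, 552]) cube([311, 39, 21]);
translate([263, 308, 850]) cube([311, 39, 21]);
translate([263, 308, 1148]) cube([311, 39, 21]);
translate([263, 308, 1446]) cube([311, 39, 21]);


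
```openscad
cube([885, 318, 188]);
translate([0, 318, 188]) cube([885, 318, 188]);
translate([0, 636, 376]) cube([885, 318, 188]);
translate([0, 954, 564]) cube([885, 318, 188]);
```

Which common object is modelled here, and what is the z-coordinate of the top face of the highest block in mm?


A staircase. The total rise is 752 mm.

4 identical blocks, each offset up and back from the previous — a staircase. Each step is 188 mm tall and there are 4 of them, so the total rise is 4 × 188 = 752 mm.


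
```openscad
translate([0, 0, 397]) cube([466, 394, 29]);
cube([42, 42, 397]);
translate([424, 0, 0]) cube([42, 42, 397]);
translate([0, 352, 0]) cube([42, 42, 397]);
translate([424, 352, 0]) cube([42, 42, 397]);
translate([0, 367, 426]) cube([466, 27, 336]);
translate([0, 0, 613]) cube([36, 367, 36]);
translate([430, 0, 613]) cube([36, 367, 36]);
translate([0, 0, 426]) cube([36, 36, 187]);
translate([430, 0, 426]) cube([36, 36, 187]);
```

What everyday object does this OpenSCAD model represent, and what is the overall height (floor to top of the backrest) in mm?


A chair. The overall height is 762 mm.

A slab on four corner posts with a tall panel at the back — a chair. The seat slab sits at z = 397 with thickness 29, and the 336 mm backrest starts at the seat top, so the overall height is 397 + 29 + 336 = 762 mm.


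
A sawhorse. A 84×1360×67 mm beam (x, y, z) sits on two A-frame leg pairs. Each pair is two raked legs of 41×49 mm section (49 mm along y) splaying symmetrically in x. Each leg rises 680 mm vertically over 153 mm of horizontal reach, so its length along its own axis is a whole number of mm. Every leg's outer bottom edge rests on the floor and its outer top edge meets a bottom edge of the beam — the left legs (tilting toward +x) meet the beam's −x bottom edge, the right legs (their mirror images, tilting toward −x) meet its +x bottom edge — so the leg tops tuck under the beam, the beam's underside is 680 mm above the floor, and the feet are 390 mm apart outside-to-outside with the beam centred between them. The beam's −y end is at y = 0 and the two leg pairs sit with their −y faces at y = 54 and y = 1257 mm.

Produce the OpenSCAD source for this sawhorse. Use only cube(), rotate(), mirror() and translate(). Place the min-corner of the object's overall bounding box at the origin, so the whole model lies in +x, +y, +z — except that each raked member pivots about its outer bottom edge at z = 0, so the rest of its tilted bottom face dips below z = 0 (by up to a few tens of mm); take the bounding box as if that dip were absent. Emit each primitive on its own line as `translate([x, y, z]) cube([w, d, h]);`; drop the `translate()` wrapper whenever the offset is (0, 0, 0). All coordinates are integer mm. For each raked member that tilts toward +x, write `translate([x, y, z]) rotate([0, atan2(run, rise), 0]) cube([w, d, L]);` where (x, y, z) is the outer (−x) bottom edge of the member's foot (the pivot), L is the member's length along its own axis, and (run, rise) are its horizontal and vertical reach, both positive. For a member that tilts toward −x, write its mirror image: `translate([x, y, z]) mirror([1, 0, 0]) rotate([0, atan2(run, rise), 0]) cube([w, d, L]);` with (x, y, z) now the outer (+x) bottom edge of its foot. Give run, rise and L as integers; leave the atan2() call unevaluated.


translate([153, 0, 680]) cube([84, 1360, 67]);
translate([0, 54, 0]) rotate([0, atan2(153, 680), 0]) cube([41, 49, 697]);
translate([390, 54, 0]) mirror([1, 0, 0]) rotate([0, atan2(153, 680), 0]) cube([41, 49, 697]);
translate([0, 1257, 0]) rotate([0, atan2(153, 680), 0]) cube([41, 49, 697]);
translate([390, 1257, 0]) mirror([1, 0, 0]) rotate([0, atan2(153, 680), 0]) cube([41, 49, 697]);


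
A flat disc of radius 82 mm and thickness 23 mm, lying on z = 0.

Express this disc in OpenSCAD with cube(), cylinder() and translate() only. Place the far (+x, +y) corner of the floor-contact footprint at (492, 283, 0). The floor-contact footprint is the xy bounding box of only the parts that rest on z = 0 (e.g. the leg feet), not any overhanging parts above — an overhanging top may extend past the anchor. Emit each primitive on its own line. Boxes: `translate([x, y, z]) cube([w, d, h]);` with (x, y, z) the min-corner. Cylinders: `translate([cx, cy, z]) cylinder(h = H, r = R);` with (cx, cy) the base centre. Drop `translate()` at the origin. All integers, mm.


translate([410, 201, 0]) cylinder(h = 23, r = 82);


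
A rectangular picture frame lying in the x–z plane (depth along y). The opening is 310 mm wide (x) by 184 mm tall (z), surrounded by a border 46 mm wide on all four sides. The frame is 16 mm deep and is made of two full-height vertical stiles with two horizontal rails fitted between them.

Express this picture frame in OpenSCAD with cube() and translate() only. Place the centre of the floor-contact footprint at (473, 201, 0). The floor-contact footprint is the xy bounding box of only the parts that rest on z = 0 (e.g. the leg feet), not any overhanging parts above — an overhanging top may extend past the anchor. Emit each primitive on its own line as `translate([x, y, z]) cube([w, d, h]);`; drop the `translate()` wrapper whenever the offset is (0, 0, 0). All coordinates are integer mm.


translate([272, 193, 0]) cube([46, 16, 276]);
translate([628, 193, 0]) cube([46, 16, 276]);
translate([318, 193, 0]) cube([310, 16, 46]);
translate([318, 193, 230]) cube([310, 16, 46]);


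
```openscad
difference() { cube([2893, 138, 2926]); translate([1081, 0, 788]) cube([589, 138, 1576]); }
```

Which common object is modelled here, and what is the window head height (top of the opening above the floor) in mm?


A wall with a window opening. The window head height is 2364 mm.

A wall with a rectangular opening subtracted — a window. Sill at z = 788, opening 1576 mm tall, so the head is at 788 + 1576 = 2364 mm.


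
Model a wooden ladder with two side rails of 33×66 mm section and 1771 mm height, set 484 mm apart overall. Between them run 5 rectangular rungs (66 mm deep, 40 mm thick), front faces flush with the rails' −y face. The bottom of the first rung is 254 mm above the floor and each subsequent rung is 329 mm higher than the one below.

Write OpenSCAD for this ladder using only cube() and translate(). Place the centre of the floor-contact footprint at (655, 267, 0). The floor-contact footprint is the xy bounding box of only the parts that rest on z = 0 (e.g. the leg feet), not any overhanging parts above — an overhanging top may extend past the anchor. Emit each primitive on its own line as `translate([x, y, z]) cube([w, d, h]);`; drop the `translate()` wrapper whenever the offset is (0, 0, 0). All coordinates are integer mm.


translate([413, 234, 0]) cube([33, 66, 1771]);
translate([864, 234, 0]) cube([33, 66, 1771]);
translate([446, 234, 254]) cube([418, 66, 40]);
translate([446, 234, 583]) cube([418, 66, 40]);
translate([446, 234, 912]) cube([418, 66, 40]);
translate([446, 234, 1241]) cube([418, 66, 40]);
translate([446, 234, 1570]) cube([418, 66, 40]);


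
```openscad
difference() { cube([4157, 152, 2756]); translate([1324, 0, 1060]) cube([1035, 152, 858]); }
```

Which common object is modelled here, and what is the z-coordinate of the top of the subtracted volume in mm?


A wall with a window opening. The window head height is 1918 mm.

A wall with a rectangular opening subtracted — a window. Sill at z = 1060, opening 858 mm tall, so the head is at 1060 + 858 = 1918 mm.


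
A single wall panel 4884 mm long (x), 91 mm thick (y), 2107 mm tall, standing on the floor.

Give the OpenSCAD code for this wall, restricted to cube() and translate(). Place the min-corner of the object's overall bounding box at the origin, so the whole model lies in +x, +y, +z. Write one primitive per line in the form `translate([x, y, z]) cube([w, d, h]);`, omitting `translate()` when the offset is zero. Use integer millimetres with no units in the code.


cube([4884, 91, 2107]);


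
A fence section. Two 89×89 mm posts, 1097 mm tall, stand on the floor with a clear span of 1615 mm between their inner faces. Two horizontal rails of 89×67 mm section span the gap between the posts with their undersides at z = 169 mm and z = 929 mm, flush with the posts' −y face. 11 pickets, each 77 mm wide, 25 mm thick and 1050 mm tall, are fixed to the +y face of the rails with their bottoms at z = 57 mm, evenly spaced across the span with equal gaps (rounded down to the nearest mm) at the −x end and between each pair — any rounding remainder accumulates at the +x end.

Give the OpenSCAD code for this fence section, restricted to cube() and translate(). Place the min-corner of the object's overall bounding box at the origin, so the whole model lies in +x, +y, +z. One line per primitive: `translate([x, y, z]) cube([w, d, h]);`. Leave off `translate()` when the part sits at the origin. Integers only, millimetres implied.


cube([89, 89, 1097]);
translate([1704, 0, 0]) cube([89, 89, 1097]);
translate([89, 0, 169]) cube([1615, 89, 67]);
translate([89, 0, 929]) cube([1615, 89, 67]);
translate([153, 89, 57]) cube([77, 25, 1050]);
translate([294, 89, 57]) cube([77, 25, 1050]);
translate([435, 89, 57]) cube([77, 25, 1050]);
translate([576, 89, 57]) cube([77, 25, 1050]);
translate([717, 89, 57]) cube([77, 25, 1050]);
translate([858, 89, 57]) cube([77, 25, 1050]);
translate([999, 89, 57]) cube([77, 25, 1050]);
translate([1140, 89, 57]) cube([77, 25, 1050]);
translate([1281, 89, 57]) cube([77, 25, 1050]);
translate([1422, 89, 57]) cube([77, 25, 1050]);
translate([1563, 89, 57]) cube([77, 25, 1050]);


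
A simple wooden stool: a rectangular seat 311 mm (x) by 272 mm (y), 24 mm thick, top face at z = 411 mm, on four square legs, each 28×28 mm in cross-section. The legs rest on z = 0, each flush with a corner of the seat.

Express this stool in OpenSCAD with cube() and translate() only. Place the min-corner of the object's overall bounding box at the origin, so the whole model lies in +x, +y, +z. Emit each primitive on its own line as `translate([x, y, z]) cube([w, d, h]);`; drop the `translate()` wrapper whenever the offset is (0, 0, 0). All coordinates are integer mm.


translate([0, 0, 387]) cube([311, 272, 24]);
cube([28, 28, 387]);
translate([283, 0, 0]) cube([28, 28, 387]);
translate([0, 244, 0]) cube([28, 28, 387]);
translate([283, 244, 0]) cube([28, 28, 387]);


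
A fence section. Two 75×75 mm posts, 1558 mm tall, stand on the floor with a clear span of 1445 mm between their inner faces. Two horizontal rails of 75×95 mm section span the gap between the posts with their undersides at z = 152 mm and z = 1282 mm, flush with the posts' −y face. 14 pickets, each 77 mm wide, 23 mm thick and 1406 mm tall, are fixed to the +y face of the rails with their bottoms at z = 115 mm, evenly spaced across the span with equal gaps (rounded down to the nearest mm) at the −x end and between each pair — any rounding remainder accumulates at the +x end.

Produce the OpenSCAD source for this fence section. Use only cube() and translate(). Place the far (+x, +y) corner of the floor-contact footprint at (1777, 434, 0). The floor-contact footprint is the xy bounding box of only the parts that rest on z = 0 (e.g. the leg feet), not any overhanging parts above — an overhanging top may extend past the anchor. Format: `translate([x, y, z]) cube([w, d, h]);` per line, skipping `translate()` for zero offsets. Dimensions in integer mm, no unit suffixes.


translate([182, 359, 0]) cube([75, 75, 1558]);
translate([1702, 359, 0]) cube([75, 75, 1558]);
translate([257, 359, 152]) cube([1445, 75, 95]);
translate([257, 359, 1282]) cube([1445, 75, 95]);
translate([281, 434, 115]) cube([77, 23, 1406]);
translate([382, 434, 115]) cube([77, 23, 1406]);
translate([483, 434, 115]) cube([77, 23, 1406]);
translate([584, 434, 115]) cube([77, 23, 1406]);
translate([685, 434, 115]) cube([77, 23, 1406]);
translate([786, 434, 115]) cube([77, 23, 1406]);
translate([887, 434, 115]) cube([77, 23, 1406]);
translate([988, 434, 115]) cube([77, 23, 1406]);
translate([1089, 434, 115]) cube([77, 23, 1406]);
translate([1190, 434, 115]) cube([77, 23, 1406]);
translate([1291, 434, 115]) cube([77, 23, 1406]);
translate([1392, 434, 115]) cube([77, 23, 1406]);
translate([1493, 434, 115]) cube([77, 23, 1406]);
translate([1594, 434, 115]) cube([77, 23, 1406]);


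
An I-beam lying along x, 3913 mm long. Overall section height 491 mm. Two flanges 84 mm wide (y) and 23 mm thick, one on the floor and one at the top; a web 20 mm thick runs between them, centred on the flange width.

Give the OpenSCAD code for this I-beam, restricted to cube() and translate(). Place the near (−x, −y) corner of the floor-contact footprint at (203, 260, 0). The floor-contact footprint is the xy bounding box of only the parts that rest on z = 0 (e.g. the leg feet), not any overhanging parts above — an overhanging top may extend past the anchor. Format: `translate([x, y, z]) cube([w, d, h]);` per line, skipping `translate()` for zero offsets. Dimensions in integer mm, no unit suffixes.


translate([203, 260, 0]) cube([3913, 84, 23]);
translate([203, 292, 23]) cube([3913, 20, 445]);
translate([203, 260, 468]) cube([3913, 84, 23]);


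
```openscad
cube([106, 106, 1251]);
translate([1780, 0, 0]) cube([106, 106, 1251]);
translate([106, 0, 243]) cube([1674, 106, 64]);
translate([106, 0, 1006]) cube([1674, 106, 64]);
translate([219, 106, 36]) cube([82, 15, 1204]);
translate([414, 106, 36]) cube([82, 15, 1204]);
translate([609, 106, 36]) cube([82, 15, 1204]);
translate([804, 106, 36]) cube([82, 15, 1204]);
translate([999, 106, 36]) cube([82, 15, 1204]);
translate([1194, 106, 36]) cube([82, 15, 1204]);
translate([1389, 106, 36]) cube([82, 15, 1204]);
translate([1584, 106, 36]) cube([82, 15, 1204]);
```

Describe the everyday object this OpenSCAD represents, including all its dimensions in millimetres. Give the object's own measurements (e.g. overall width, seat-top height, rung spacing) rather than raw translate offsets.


A fence section. Two 106×106 mm posts, 1251 mm tall, stand on the floor with a clear span of 1674 mm between their inner faces. Two horizontal rails of 106×64 mm section span the gap between the posts with their undersides at z = 243 mm and z = 1006 mm, flush with the posts' −y face. 8 pickets, each 82 mm wide, 15 mm thick and 1204 mm tall, are fixed to the +y face of the rails with their bottoms at z = 36 mm, spaced across the span with a 113 mm gap after the −x post and between neighbouring pickets, with 114 mm left before the +x post.


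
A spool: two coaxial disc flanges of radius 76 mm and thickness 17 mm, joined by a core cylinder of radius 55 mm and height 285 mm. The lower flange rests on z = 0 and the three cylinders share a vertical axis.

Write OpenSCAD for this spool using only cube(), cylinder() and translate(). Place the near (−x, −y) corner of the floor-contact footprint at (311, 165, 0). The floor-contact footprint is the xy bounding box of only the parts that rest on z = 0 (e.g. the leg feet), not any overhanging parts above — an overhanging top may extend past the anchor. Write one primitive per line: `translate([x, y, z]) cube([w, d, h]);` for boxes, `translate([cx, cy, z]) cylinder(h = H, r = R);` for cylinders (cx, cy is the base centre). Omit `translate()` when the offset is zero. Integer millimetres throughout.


translate([387, 241, 0]) cylinder(h = 17, r = 76);
translate([387, 241, 17]) cylinder(h = 285, r = 55);
translate([387, 241, 302]) cylinder(h = 17, r = 76);


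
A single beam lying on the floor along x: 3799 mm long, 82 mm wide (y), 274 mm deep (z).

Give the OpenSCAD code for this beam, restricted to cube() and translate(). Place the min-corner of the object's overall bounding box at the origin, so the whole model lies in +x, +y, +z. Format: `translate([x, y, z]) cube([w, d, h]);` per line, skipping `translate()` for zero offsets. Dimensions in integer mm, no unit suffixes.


cube([3799, 82, 274]);


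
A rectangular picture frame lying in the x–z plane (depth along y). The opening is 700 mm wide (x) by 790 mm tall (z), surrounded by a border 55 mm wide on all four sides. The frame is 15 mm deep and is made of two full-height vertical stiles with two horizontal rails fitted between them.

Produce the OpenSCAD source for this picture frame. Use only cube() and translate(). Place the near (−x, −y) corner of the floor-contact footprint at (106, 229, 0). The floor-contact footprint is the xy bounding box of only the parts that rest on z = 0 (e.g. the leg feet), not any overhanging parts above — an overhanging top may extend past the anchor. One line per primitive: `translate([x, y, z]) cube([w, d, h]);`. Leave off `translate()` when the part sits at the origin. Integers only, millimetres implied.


translate([106, 229, 0]) cube([55, 15, 900]);
translate([861, 229, 0]) cube([55, 15, 900]);
translate([161, 229, 0]) cube([700, 15, 55]);
translate([161, 229, 845]) cube([700, 15, 55]);


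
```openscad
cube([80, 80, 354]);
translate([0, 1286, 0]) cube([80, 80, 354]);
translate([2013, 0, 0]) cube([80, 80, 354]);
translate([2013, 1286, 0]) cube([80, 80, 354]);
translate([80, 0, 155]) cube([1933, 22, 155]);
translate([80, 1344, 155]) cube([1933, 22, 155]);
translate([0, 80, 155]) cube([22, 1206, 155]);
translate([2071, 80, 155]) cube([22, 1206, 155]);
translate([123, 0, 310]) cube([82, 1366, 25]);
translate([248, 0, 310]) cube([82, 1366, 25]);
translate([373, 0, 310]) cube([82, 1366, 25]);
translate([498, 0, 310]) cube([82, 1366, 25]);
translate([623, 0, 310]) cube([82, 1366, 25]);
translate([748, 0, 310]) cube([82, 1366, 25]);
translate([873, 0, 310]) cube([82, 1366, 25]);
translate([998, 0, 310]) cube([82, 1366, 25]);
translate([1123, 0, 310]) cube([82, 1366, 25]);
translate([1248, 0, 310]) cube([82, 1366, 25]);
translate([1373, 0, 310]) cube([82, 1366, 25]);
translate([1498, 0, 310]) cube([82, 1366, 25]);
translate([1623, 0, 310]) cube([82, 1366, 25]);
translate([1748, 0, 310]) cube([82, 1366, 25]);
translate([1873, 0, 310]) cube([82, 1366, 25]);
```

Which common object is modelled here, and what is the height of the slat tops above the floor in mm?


A bed frame. The slat-top height is 335 mm.

Four posts, four rails, and a row of slats — a bed frame. Slats sit on the rails at z = 155 + 155 = 310; with slat thickness 25, the top is 335 mm.


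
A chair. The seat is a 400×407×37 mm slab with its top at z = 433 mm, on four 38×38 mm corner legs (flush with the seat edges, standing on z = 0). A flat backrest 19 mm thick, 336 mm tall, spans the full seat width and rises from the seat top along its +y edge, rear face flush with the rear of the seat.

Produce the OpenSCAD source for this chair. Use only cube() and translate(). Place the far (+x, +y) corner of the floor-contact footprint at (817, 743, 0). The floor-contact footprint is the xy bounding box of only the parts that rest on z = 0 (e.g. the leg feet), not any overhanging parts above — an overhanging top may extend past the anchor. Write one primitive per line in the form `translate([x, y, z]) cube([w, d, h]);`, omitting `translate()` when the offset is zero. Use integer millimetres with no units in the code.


// leg_h = 433 - 37 = 396
translate([417, 336, 396]) cube([400, 407, 37]);
translate([417, 336, 0]) cube([38, 38, 396]);
translate([779, 336, 0]) cube([38, 38, 396]);
translate([417, 705, 0]) cube([38, 38, 396]);
translate([779, 705, 0]) cube([38, 38, 396]);
translate([417, 724, 433]) cube([400, 19, 336]);


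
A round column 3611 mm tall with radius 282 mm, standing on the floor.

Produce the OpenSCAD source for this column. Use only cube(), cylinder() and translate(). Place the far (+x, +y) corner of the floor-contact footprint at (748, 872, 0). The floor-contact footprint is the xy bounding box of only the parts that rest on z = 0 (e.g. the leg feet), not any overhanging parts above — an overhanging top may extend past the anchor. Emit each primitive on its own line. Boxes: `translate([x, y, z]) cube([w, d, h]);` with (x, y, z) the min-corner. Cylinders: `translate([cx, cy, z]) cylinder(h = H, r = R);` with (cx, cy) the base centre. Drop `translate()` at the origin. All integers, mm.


translate([466, 590, 0]) cylinder(h = 3611, r = 282);


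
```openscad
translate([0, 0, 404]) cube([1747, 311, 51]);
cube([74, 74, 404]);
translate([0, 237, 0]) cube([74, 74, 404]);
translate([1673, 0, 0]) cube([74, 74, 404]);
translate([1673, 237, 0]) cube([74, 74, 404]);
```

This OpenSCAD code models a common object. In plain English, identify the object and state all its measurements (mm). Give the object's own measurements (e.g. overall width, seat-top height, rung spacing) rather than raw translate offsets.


A long wooden bench with a 1747 mm (x) × 311 mm (y) seat, 51 mm thick, its top surface 455 mm above the floor. Four 74 mm square legs at the seat corners, flush with the edges, run from z = 0 to the seat underside.


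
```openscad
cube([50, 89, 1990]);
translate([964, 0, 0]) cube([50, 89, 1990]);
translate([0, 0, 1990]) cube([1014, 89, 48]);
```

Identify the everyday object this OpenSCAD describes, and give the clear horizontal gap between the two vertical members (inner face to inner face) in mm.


A door frame. The clear opening width is 914 mm.

Two 1990 mm tall posts with a header on top — a door frame. The left jamb is 50 mm wide at x = 0; the right jamb starts at x = 964. The clear opening is 964 − 50 = 914 mm.


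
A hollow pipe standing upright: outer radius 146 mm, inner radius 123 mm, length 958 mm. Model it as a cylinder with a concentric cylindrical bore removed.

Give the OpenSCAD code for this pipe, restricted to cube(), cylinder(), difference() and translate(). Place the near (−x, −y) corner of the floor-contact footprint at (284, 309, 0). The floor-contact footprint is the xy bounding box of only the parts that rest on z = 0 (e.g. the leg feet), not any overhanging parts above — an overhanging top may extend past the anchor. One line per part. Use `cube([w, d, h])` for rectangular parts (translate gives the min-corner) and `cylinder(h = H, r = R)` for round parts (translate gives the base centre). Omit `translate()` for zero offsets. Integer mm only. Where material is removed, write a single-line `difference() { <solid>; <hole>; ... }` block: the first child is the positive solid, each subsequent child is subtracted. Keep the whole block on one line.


difference() { translate([430, 455, 0]) cylinder(h = 958, r = 146); translate([430, 455, 0]) cylinder(h = 958, r = 123); }


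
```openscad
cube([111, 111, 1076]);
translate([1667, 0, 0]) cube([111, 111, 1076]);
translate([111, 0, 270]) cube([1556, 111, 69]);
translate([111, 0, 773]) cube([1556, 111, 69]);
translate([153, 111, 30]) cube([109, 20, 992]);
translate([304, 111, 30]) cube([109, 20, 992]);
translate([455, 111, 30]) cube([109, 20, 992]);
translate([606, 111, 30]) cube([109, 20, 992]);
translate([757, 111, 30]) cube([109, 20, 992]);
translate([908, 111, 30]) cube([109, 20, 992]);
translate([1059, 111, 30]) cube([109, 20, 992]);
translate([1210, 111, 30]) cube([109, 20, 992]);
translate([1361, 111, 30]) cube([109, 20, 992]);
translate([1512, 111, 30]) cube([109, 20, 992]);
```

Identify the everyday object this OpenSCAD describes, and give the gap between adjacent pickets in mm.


A fence section. The picket gap is 42 mm.

Two posts, two rails, 10 pickets — a fence section. Span 1556 mm holds 10 pickets of 109 mm with 11 equal gaps: ⌊(1556 − 10·109) / 11⌋ = 42 mm.


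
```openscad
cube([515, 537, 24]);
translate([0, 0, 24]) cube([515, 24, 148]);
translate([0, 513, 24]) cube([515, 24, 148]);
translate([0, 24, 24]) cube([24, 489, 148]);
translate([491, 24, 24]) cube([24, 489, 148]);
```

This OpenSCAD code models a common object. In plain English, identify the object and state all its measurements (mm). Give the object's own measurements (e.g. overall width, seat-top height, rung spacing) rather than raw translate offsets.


An open-topped rectangular box: outside dimensions 515×537×172 mm, with a uniform wall and base thickness of 24 mm. The base is a full 515×537 slab on the floor; four walls sit on top of the base. The front and back walls (the −y and +y sides) span the full width; the two side walls fit between them.


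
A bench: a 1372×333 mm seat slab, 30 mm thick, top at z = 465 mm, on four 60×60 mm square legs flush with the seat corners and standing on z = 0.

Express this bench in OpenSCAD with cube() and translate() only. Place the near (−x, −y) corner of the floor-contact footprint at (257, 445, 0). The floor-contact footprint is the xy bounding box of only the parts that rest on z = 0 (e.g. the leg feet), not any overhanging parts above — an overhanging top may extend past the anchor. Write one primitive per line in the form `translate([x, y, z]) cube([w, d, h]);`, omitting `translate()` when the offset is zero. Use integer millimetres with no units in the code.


translate([257, 445, 435]) cube([1372, 333, 30]);
translate([257, 445, 0]) cube([60, 60, 435]);
translate([257, 718, 0]) cube([60, 60, 435]);
translate([1569, 445, 0]) cube([60, 60, 435]);
translate([1569, 718, 0]) cube([60, 60, 435]);


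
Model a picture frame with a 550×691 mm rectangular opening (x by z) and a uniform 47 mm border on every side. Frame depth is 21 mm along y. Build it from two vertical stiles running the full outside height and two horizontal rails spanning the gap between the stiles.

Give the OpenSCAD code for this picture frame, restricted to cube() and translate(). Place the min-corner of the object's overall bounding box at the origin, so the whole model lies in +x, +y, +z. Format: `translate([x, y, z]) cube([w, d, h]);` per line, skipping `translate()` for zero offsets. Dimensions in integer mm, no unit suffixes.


cube([47, 21, 785]);
translate([597, 0, 0]) cube([47, 21, 785]);
translate([47, 0, 0]) cube([550, 21, 47]);
translate([47, 0, 738]) cube([550, 21, 47]);


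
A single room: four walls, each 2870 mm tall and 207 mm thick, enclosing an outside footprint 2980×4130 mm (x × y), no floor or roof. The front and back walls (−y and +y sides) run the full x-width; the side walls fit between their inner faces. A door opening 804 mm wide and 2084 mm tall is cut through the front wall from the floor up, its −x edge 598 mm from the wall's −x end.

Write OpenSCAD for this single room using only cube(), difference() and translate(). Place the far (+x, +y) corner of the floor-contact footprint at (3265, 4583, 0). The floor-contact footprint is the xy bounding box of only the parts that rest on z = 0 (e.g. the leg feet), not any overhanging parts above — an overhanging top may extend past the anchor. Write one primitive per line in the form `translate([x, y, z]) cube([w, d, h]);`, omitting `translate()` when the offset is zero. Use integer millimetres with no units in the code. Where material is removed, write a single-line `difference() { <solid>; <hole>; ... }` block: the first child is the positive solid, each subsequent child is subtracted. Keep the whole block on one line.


difference() { translate([285, 453, 0]) cube([2980, 207, 2870]); translate([883, 453, 0]) cube([804, 207, 2084]); }
translate([285, 4376, 0]) cube([2980, 207, 2870]);
translate([285, 660, 0]) cube([207, 3716, 2870]);
translate([3058, 660, 0]) cube([207, 3716, 2870]);


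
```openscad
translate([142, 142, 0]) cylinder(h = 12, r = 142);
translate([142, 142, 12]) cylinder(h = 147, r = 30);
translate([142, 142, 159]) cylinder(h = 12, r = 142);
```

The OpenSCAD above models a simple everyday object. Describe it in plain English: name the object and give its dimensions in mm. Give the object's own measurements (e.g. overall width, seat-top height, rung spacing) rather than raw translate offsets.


A spool: two coaxial disc flanges of radius 142 mm and thickness 12 mm, joined by a core cylinder of radius 30 mm and height 147 mm. The lower flange rests on z = 0 and the three cylinders share a vertical axis.


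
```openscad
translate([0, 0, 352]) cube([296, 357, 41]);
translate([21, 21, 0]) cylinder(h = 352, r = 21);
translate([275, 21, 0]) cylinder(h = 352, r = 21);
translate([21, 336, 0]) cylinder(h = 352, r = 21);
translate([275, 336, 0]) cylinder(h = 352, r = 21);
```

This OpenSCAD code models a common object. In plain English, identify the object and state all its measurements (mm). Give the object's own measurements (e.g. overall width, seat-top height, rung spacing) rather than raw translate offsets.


A simple wooden stool: a rectangular seat 296 mm (x) by 357 mm (y), 41 mm thick, top face at z = 393 mm, on four round legs, each 42 mm in diameter. The legs rest on z = 0, each leg's axis is inset half a diameter from the nearest pair of seat edges (so the leg's bounding box is flush with the corner).


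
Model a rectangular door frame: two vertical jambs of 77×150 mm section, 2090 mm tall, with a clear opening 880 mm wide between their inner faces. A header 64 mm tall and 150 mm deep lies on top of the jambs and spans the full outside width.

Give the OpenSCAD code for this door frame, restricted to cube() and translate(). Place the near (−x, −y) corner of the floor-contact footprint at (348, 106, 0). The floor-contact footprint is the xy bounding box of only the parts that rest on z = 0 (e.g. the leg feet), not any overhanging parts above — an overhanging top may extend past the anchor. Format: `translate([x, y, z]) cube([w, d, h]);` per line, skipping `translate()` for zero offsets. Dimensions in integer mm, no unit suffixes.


translate([348, 106, 0]) cube([77, 150, 2090]);
translate([1305, 106, 0]) cube([77, 150, 2090]);
translate([348, 106, 2090]) cube([1034, 150, 64]);


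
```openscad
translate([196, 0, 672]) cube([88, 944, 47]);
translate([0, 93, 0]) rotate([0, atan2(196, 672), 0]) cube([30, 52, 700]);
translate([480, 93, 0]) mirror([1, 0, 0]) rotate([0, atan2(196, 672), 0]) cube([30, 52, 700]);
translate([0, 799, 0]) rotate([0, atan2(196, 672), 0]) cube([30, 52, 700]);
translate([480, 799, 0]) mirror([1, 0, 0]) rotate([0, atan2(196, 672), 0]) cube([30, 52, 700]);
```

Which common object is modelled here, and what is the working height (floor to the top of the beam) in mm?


A sawhorse. The overall height is 719 mm.

A beam across two mirrored pairs of raked legs — a sawhorse. The beam's underside is at z = 672 (matching the legs' vertical rise in atan2(196, 672)) and the beam is 47 mm tall, so its top is at 672 + 47 = 719 mm. The raked legs top out at the beam's underside, so that is the highest point.


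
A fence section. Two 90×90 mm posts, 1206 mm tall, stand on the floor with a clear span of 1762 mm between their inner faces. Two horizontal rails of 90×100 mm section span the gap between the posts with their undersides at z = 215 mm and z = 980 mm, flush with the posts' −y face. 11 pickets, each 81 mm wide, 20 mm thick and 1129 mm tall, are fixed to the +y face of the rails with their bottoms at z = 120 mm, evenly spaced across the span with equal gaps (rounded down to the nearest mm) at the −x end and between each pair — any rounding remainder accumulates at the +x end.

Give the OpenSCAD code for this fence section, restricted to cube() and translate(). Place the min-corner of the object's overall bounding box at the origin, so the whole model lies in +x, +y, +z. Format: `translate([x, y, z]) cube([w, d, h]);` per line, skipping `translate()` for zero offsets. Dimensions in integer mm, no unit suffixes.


cube([90, 90, 1206]);
translate([1852, 0, 0]) cube([90, 90, 1206]);
translate([90, 0, 215]) cube([1762, 90, 100]);
translate([90, 0, 980]) cube([1762, 90, 100]);
translate([162, 90, 120]) cube([81, 20, 1129]);
translate([315, 90, 120]) cube([81, 20, 1129]);
translate([468, 90, 120]) cube([81, 20, 1129]);
translate([621, 90, 120]) cube([81, 20, 1129]);
translate([774, 90, 120]) cube([81, 20, 1129]);
translate([927, 90, 120]) cube([81, 20, 1129]);
translate([1080, 90, 120]) cube([81, 20, 1129]);
translate([1233, 90, 120]) cube([81, 20, 1129]);
translate([1386, 90, 120]) cube([81, 20, 1129]);
translate([1539, 90, 120]) cube([81, 20, 1129]);
translate([1692, 90, 120]) cube([81, 20, 1129]);


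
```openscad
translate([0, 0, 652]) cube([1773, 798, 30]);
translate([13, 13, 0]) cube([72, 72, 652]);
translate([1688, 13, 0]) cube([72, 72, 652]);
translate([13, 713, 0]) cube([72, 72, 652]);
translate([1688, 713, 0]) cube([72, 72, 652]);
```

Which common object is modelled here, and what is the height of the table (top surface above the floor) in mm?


A table. The table height is 682 mm.

A 1773×798×30 slab sits at z = 652 on four 72 mm square posts — a table. The top surface is at 652 + 30 = 682 mm.


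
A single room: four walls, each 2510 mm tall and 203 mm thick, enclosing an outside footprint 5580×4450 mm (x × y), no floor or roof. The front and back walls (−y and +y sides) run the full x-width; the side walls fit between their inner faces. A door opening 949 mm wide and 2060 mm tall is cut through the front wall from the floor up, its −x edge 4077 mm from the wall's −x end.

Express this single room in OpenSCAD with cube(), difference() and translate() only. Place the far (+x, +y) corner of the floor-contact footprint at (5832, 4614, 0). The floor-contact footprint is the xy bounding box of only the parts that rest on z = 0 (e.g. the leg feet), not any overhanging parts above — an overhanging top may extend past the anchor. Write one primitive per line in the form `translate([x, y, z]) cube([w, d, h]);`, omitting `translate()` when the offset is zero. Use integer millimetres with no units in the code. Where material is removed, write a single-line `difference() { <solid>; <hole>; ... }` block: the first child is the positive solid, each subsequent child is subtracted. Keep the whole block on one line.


difference() { translate([252, 164, 0]) cube([5580, 203, 2510]); translate([4329, 164, 0]) cube([949, 203, 2060]); }
translate([252, 4411, 0]) cube([5580, 203, 2510]);
translate([252, 367, 0]) cube([203, 4044, 2510]);
translate([5629, 367, 0]) cube([203, 4044, 2510]);


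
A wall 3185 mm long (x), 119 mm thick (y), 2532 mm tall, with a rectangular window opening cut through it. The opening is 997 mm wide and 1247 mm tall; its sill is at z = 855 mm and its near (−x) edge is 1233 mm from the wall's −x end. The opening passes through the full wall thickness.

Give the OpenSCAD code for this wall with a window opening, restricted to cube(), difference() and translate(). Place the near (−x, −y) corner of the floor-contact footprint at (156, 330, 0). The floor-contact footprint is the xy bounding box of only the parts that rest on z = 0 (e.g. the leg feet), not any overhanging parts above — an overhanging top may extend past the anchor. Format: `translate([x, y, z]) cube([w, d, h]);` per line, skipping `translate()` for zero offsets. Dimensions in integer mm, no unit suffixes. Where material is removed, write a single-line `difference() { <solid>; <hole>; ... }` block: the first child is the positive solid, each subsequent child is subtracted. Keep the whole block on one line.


difference() { translate([156, 330, 0]) cube([3185, 119, 2532]); translate([1389, 330, 855]) cube([997, 119, 1247]); }


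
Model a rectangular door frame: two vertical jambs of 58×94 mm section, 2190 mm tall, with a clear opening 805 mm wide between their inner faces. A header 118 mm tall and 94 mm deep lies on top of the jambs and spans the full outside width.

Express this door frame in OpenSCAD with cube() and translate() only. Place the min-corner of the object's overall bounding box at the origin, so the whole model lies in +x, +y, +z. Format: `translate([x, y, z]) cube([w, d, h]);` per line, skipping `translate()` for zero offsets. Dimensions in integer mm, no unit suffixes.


cube([58, 94, 2190]);
translate([863, 0, 0]) cube([58, 94, 2190]);
translate([0, 0, 2190]) cube([921, 94, 118]);


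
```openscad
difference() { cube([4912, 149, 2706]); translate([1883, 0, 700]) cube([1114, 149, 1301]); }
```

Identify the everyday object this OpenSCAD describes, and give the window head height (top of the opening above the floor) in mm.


A wall with a window opening. The window head height is 2001 mm.

A wall with a rectangular opening subtracted — a window. Sill at z = 700, opening 1301 mm tall, so the head is at 700 + 1301 = 2001 mm.


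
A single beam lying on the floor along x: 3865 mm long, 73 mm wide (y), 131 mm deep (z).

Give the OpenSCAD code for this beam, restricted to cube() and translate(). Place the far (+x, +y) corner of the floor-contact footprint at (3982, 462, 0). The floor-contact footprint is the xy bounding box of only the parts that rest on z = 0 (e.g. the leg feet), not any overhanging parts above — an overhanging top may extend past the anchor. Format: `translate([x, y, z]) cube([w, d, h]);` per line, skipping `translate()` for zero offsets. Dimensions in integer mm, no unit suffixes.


translate([117, 389, 0]) cube([3865, 73, 131]);


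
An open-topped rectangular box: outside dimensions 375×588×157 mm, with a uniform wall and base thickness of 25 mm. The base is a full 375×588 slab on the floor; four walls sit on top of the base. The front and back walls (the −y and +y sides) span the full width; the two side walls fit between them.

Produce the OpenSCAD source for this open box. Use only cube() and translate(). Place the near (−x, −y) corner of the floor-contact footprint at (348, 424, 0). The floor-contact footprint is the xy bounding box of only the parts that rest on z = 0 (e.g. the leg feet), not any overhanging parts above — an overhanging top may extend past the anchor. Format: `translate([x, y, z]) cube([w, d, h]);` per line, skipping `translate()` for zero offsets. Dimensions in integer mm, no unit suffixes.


translate([348, 424, 0]) cube([375, 588, 25]);
translate([348, 424, 25]) cube([375, 25, 132]);
translate([348, 987, 25]) cube([375, 25, 132]);
translate([348, 449, 25]) cube([25, 538, 132]);
translate([698, 449, 25]) cube([25, 538, 132]);
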